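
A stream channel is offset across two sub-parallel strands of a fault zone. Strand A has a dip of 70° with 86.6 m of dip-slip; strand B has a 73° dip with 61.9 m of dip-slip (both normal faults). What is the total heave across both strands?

47.7 m

heave_A = 86.6 × cos(70°) = 29.62 m
heave_B = 61.9 × cos(73°) = 18.10 m
total = 29.62 + 18.10 = 47.7 m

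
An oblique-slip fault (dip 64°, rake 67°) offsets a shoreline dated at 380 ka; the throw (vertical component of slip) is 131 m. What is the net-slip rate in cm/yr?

dip-slip = throw / sin(dip) = 131 / sin(64°) = 145.8 m
net slip = dip-slip / sin(rake) = 145.8 / sin(67°) = 158.3 m
rate = 158.3 m / 380 ka = 0.000417 m/yr = 0.0417 cm/yr

0.0417 cm/yr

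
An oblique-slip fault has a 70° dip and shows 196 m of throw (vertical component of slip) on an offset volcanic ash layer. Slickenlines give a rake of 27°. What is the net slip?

459 m

dip-slip = throw / sin(dip) = 196 / sin(70°) = 208.6 m
net slip = dip-slip / sin(rake) = 208.6 / sin(27°) = 459 m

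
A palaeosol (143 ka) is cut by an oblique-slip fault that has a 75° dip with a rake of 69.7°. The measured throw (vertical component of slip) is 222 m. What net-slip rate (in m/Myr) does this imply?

dip-slip = throw / sin(dip) = 222 / sin(75°) = 229.8 m
net slip = dip-slip / sin(rake) = 229.8 / sin(69.7°) = 245.1 m
rate = 245.1 m / 143 ka = 0.00171 m/yr = 1710 m/Myr

1710 m/Myr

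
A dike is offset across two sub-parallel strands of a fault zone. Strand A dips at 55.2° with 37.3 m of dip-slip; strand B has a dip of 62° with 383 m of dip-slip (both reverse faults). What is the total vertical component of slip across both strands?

throw_A = 37.3 × sin(55.2°) = 30.63 m
throw_B = 383 × sin(62°) = 338.2 m
total = 30.63 + 338.2 = 369 m

369 m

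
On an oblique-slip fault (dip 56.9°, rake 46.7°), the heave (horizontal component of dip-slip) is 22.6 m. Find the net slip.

dip-slip = heave / cos(dip) = 22.6 / cos(56.9°) = 41.38 m
net slip = dip-slip / sin(rake) = 41.38 / sin(46.7°) = 56.9 m

56.9 m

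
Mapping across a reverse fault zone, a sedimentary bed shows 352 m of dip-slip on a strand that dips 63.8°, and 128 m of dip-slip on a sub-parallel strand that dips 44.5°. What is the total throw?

throw_A = 352 × sin(63.8°) = 315.8 m
throw_B = 128 × sin(44.5°) = 89.72 m
total = 315.8 + 89.72 = 406 m

406 m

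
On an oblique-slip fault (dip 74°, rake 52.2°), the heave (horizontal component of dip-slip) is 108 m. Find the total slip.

496 m

dip-slip = heave / cos(dip) = 108 / cos(74°) = 391.8 m
net slip = dip-slip / sin(rake) = 391.8 / sin(52.2°) = 496 m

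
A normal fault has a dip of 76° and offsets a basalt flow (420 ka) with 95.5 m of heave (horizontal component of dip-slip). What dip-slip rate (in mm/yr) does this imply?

dip-slip = heave / cos(dip) = 95.5 m / cos(76°) = 394.8 m
rate = 394.8 m / 420 ka = 0.000940 m/yr = 0.940 mm/yr

0.940 mm/yr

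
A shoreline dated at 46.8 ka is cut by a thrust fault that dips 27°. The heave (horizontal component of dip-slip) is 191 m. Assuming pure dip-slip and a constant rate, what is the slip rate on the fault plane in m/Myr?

dip-slip = heave / cos(dip) = 191 m / cos(27°) = 214.4 m
rate = 214.4 m / 46.8 ka = 0.00458 m/yr = 4580 m/Myr

4580 m/Myr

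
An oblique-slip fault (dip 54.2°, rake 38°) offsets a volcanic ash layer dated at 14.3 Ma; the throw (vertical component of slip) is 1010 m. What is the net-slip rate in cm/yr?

dip-slip = throw / sin(dip) = 1010 / sin(54.2°) = 1245 m
net slip = dip-slip / sin(rake) = 1245 / sin(38°) = 2023 m
rate = 2023 m / 14.3 Ma = 0.000141 m/yr = 0.0141 cm/yr

0.0141 cm/yr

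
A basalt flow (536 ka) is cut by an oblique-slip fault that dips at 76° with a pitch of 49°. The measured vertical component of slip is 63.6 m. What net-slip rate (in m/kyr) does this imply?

0.162 m/kyr

dip-slip = throw / sin(dip) = 63.6 / sin(76°) = 65.55 m
net slip = dip-slip / sin(rake) = 65.55 / sin(49°) = 86.85 m
rate = 86.85 m / 536 ka = 0.000162 m/yr = 0.162 m/kyr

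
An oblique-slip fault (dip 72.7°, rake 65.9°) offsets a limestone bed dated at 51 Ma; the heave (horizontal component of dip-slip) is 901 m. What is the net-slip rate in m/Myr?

65.1 m/Myr

dip-slip = heave / cos(dip) = 901 / cos(72.7°) = 3030 m
net slip = dip-slip / sin(rake) = 3030 / sin(65.9°) = 3319 m
rate = 3319 m / 51 Ma = 0.0000651 m/yr = 65.1 m/Myr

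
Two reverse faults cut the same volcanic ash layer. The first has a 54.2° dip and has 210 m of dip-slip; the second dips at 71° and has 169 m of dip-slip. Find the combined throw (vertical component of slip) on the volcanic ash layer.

throw_A = 210 × sin(54.2°) = 170.3 m
throw_B = 169 × sin(71°) = 159.8 m
total = 170.3 + 159.8 = 330 m

330 m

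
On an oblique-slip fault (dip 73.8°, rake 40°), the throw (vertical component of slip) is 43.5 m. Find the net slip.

70.5 m

dip-slip = throw / sin(dip) = 43.5 / sin(73.8°) = 45.30 m
net slip = dip-slip / sin(rake) = 45.30 / sin(40°) = 70.5 m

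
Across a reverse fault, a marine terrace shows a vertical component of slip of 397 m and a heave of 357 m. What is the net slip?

net slip = √(throw² + heave²) = √(397² + 357²) = 534 m

534 m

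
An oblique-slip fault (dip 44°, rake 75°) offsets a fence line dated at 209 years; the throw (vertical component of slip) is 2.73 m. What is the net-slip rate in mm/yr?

19.5 mm/yr

dip-slip = throw / sin(dip) = 2.73 / sin(44°) = 3.930 m
net slip = dip-slip / sin(rake) = 3.930 / sin(75°) = 4.069 m
rate = 4.069 m / 209 years = 0.0195 m/yr = 19.5 mm/yr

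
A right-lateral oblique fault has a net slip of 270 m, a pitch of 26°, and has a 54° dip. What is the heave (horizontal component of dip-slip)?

dip-slip = net slip × sin(rake) = 270 m × sin(26°) = 118.4 m
heave = dip-slip × cos(dip) = 118.4 × cos(54°) = 69.6 m

69.6 m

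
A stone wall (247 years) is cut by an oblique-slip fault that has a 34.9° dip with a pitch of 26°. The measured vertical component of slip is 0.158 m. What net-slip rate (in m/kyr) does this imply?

dip-slip = throw / sin(dip) = 0.158 / sin(34.9°) = 0.2762 m
net slip = dip-slip / sin(rake) = 0.2762 / sin(26°) = 0.6300 m
rate = 0.6300 m / 247 years = 0.00255 m/yr = 2.55 m/kyr

2.55 m/kyr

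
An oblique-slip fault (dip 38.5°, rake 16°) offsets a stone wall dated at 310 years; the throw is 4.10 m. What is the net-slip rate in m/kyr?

dip-slip = throw / sin(dip) = 4.10 / sin(38.5°) = 6.586 m
net slip = dip-slip / sin(rake) = 6.586 / sin(16°) = 23.89 m
rate = 23.89 m / 310 years = 0.0771 m/yr = 77.1 m/kyr

77.1 m/kyr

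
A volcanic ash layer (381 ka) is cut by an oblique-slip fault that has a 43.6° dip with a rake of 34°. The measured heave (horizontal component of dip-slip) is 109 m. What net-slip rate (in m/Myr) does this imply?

dip-slip = heave / cos(dip) = 109 / cos(43.6°) = 150.5 m
net slip = dip-slip / sin(rake) = 150.5 / sin(34°) = 269.2 m
rate = 269.2 m / 381 ka = 0.000706 m/yr = 706 m/Myr

706 m/Myr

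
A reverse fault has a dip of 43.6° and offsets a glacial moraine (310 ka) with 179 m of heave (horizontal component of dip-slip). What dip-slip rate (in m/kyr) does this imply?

dip-slip = heave / cos(dip) = 179 m / cos(43.6°) = 247.2 m
rate = 247.2 m / 310 ka = 0.000797 m/yr = 0.797 m/kyr

0.797 m/kyr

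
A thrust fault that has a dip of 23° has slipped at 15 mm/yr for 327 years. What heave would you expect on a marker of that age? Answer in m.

4.52 m

dip-slip = rate × time = 15 mm/yr × 327 years = 4.905 m
heave = dip-slip × cos(dip) = 4.905 × cos(23°) = 4.52 m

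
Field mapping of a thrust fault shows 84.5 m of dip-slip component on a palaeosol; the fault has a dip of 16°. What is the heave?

81.2 m

heave = dip-slip × cos(dip) = 84.5 m × cos(16°) = 81.2 m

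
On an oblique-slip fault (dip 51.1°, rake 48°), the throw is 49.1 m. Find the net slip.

84.9 m

dip-slip = throw / sin(dip) = 49.1 / sin(51.1°) = 63.09 m
net slip = dip-slip / sin(rake) = 63.09 / sin(48°) = 84.9 m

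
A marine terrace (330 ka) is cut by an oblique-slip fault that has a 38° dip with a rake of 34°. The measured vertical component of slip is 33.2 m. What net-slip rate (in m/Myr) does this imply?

292 m/Myr

dip-slip = throw / sin(dip) = 33.2 / sin(38°) = 53.93 m
net slip = dip-slip / sin(rake) = 53.93 / sin(34°) = 96.43 m
rate = 96.43 m / 330 ka = 0.000292 m/yr = 292 m/Myr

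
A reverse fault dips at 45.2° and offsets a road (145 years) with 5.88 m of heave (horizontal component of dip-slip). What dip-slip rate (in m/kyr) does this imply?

dip-slip = heave / cos(dip) = 5.88 m / cos(45.2°) = 8.345 m
rate = 8.345 m / 145 years = 0.0576 m/yr = 57.6 m/kyr

57.6 m/kyr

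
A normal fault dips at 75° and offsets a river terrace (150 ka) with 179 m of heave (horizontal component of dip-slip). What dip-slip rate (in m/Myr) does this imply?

dip-slip = heave / cos(dip) = 179 m / cos(75°) = 691.6 m
rate = 691.6 m / 150 ka = 0.00461 m/yr = 4610 m/Myr

4610 m/Myr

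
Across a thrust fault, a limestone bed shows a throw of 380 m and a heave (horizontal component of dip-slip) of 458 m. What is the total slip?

595 m

net slip = √(throw² + heave²) = √(380² + 458²) = 595 m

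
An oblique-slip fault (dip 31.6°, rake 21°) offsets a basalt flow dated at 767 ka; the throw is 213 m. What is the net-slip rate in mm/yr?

dip-slip = throw / sin(dip) = 213 / sin(31.6°) = 406.5 m
net slip = dip-slip / sin(rake) = 406.5 / sin(21°) = 1134 m
rate = 1134 m / 767 ka = 0.00148 m/yr = 1.48 mm/yr

1.48 mm/yr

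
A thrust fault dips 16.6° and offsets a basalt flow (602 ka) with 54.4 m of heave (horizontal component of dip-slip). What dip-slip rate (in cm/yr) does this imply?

0.00943 cm/yr

dip-slip = heave / cos(dip) = 54.4 m / cos(16.6°) = 56.77 m
rate = 56.77 m / 602 ka = 0.0000943 m/yr = 0.00943 cm/yr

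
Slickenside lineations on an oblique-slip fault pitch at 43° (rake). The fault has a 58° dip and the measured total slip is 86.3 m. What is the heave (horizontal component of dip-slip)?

31.2 m

dip-slip = net slip × sin(rake) = 86.3 m × sin(43°) = 58.86 m
heave = dip-slip × cos(dip) = 58.86 × cos(58°) = 31.2 m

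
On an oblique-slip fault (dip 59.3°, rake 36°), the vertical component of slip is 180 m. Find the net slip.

dip-slip = throw / sin(dip) = 180 / sin(59.3°) = 209.3 m
net slip = dip-slip / sin(rake) = 209.3 / sin(36°) = 356 m

356 m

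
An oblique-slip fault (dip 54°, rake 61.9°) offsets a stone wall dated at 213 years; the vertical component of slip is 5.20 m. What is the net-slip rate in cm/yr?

3.42 cm/yr

dip-slip = throw / sin(dip) = 5.20 / sin(54°) = 6.428 m
net slip = dip-slip / sin(rake) = 6.428 / sin(61.9°) = 7.286 m
rate = 7.286 m / 213 years = 0.0342 m/yr = 3.42 cm/yr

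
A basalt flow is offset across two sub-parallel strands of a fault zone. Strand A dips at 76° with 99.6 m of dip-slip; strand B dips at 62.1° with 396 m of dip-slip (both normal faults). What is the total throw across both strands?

throw_A = 99.6 × sin(76°) = 96.64 m
throw_B = 396 × sin(62.1°) = 350 m
total = 96.64 + 350 = 447 m

447 m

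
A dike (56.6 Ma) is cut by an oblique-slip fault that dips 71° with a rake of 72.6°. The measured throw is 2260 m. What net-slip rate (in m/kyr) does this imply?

0.0443 m/kyr

dip-slip = throw / sin(dip) = 2260 / sin(71°) = 2390 m
net slip = dip-slip / sin(rake) = 2390 / sin(72.6°) = 2505 m
rate = 2505 m / 56.6 Ma = 0.0000443 m/yr = 0.0443 m/kyr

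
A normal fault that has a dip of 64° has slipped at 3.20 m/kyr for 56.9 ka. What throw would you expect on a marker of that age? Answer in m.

dip-slip = rate × time = 3.20 m/kyr × 56.9 ka = 182.1 m
throw = dip-slip × sin(dip) = 182.1 × sin(64°) = 164 m

164 m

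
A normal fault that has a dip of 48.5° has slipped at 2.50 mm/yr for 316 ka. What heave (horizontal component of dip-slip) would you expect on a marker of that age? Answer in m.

dip-slip = rate × time = 2.50 mm/yr × 316 ka = 790 m
heave = dip-slip × cos(dip) = 790 × cos(48.5°) = 523 m

523 m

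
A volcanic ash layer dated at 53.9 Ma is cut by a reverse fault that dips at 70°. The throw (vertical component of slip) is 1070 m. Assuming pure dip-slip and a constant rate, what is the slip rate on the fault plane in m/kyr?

0.0211 m/kyr

dip-slip = throw / sin(dip) = 1070 m / sin(70°) = 1139 m
rate = 1139 m / 53.9 Ma = 0.0000211 m/yr = 0.0211 m/kyr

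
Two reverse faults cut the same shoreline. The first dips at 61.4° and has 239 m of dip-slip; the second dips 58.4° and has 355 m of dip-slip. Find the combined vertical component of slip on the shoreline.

512 m

throw_A = 239 × sin(61.4°) = 209.8 m
throw_B = 355 × sin(58.4°) = 302.4 m
total = 209.8 + 302.4 = 512 m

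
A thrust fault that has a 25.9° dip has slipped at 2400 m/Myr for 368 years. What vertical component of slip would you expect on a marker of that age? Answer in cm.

dip-slip = rate × time = 2400 m/Myr × 368 years = 0.8832 m
throw = dip-slip × sin(dip) = 0.8832 × sin(25.9°) = 0.386 m = 38.6 cm

38.6 cm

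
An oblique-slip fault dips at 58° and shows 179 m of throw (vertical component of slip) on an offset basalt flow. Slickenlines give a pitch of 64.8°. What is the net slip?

dip-slip = throw / sin(dip) = 179 / sin(58°) = 211.1 m
net slip = dip-slip / sin(rake) = 211.1 / sin(64.8°) = 233 m

233 m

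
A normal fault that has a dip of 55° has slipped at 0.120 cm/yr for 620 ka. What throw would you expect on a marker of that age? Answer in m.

609 m

dip-slip = rate × time = 0.120 cm/yr × 620 ka = 744 m
throw = dip-slip × sin(dip) = 744 × sin(55°) = 609 m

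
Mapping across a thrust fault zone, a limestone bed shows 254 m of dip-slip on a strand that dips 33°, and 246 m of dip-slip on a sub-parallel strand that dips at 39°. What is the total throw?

293 m

throw_A = 254 × sin(33°) = 138.3 m
throw_B = 246 × sin(39°) = 154.8 m
total = 138.3 + 154.8 = 293 m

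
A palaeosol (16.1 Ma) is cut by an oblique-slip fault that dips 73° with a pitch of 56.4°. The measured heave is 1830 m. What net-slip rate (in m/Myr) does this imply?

467 m/Myr

dip-slip = heave / cos(dip) = 1830 / cos(73°) = 6259 m
net slip = dip-slip / sin(rake) = 6259 / sin(56.4°) = 7515 m
rate = 7515 m / 16.1 Ma = 0.000467 m/yr = 467 m/Myr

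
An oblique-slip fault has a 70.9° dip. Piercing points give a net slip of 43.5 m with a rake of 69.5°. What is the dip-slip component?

40.7 m

dip-slip = net slip × sin(rake) = 43.5 m × sin(69.5°) = 40.7 m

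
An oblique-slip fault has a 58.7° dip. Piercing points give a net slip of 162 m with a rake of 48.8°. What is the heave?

dip-slip = net slip × sin(rake) = 162 m × sin(48.8°) = 121.9 m
heave = dip-slip × cos(dip) = 121.9 × cos(58.7°) = 63.3 m

63.3 m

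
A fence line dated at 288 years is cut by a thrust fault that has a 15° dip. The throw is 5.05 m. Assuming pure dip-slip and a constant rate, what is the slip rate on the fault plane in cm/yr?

6.77 cm/yr

dip-slip = throw / sin(dip) = 5.05 m / sin(15°) = 19.51 m
rate = 19.51 m / 288 years = 0.0677 m/yr = 6.77 cm/yr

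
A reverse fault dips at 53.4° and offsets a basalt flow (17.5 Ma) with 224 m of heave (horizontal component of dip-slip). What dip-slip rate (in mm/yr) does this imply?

0.0215 mm/yr

dip-slip = heave / cos(dip) = 224 m / cos(53.4°) = 375.7 m
rate = 375.7 m / 17.5 Ma = 0.0000215 m/yr = 0.0215 mm/yr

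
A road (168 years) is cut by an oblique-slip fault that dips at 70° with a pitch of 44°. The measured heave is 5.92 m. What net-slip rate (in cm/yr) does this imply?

14.8 cm/yr

dip-slip = heave / cos(dip) = 5.92 / cos(70°) = 17.31 m
net slip = dip-slip / sin(rake) = 17.31 / sin(44°) = 24.92 m
rate = 24.92 m / 168 years = 0.148 m/yr = 14.8 cm/yr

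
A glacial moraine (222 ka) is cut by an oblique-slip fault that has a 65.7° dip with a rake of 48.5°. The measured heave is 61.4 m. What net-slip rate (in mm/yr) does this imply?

dip-slip = heave / cos(dip) = 61.4 / cos(65.7°) = 149.2 m
net slip = dip-slip / sin(rake) = 149.2 / sin(48.5°) = 199.2 m
rate = 199.2 m / 222 ka = 0.000897 m/yr = 0.897 mm/yr

0.897 mm/yr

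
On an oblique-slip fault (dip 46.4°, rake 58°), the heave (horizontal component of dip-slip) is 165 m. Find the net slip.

282 m

dip-slip = heave / cos(dip) = 165 / cos(46.4°) = 239.3 m
net slip = dip-slip / sin(rake) = 239.3 / sin(58°) = 282 m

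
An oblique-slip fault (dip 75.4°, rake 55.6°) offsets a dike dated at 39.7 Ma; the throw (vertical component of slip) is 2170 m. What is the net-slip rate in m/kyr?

0.0685 m/kyr

dip-slip = throw / sin(dip) = 2170 / sin(75.4°) = 2242 m
net slip = dip-slip / sin(rake) = 2242 / sin(55.6°) = 2718 m
rate = 2718 m / 39.7 Ma = 0.0000685 m/yr = 0.0685 m/kyr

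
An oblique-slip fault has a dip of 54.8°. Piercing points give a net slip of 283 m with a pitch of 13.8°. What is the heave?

dip-slip = net slip × sin(rake) = 283 m × sin(13.8°) = 67.50 m
heave = dip-slip × cos(dip) = 67.50 × cos(54.8°) = 38.9 m

38.9 m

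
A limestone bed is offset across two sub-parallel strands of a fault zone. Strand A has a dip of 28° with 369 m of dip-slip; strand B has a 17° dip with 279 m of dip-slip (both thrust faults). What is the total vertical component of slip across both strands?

255 m

throw_A = 369 × sin(28°) = 173.2 m
throw_B = 279 × sin(17°) = 81.57 m
total = 173.2 + 81.57 = 255 m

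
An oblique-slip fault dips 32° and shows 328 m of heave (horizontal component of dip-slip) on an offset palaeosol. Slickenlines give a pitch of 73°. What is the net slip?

404 m

dip-slip = heave / cos(dip) = 328 / cos(32°) = 386.8 m
net slip = dip-slip / sin(rake) = 386.8 / sin(73°) = 404 m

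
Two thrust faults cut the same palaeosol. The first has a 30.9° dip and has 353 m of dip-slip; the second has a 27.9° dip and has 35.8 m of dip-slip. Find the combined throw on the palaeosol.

198 m

throw_A = 353 × sin(30.9°) = 181.3 m
throw_B = 35.8 × sin(27.9°) = 16.75 m
total = 181.3 + 16.75 = 198 m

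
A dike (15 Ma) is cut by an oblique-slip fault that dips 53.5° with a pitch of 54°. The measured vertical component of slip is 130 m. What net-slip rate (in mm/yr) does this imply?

0.0133 mm/yr

dip-slip = throw / sin(dip) = 130 / sin(53.5°) = 161.7 m
net slip = dip-slip / sin(rake) = 161.7 / sin(54°) = 199.9 m
rate = 199.9 m / 15 Ma = 0.0000133 m/yr = 0.0133 mm/yr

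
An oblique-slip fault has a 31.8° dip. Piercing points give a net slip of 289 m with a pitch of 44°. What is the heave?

171 m

dip-slip = net slip × sin(rake) = 289 m × sin(44°) = 200.8 m
heave = dip-slip × cos(dip) = 200.8 × cos(31.8°) = 171 m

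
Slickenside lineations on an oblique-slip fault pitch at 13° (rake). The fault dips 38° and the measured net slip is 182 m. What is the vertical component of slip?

dip-slip = net slip × sin(rake) = 182 m × sin(13°) = 40.94 m
throw = dip-slip × sin(dip) = 40.94 × sin(38°) = 25.2 m

25.2 m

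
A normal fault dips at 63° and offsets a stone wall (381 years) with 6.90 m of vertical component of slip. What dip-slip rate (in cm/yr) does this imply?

2.03 cm/yr

dip-slip = throw / sin(dip) = 6.90 m / sin(63°) = 7.744 m
rate = 7.744 m / 381 years = 0.0203 m/yr = 2.03 cm/yr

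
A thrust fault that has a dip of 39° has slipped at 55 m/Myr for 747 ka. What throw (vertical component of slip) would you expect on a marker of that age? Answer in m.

25.9 m

dip-slip = rate × time = 55 m/Myr × 747 ka = 41.09 m
throw = dip-slip × sin(dip) = 41.09 × sin(39°) = 25.9 m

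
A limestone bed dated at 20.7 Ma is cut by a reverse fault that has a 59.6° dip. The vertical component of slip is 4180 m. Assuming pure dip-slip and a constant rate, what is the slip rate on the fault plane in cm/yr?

dip-slip = throw / sin(dip) = 4180 m / sin(59.6°) = 4846 m
rate = 4846 m / 20.7 Ma = 0.000234 m/yr = 0.0234 cm/yr

0.0234 cm/yr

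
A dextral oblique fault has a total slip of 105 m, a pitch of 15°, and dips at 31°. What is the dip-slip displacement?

27.2 m

dip-slip = net slip × sin(rake) = 105 m × sin(15°) = 27.2 m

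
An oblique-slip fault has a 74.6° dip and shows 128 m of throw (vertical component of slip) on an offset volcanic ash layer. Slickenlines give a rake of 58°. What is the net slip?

dip-slip = throw / sin(dip) = 128 / sin(74.6°) = 132.8 m
net slip = dip-slip / sin(rake) = 132.8 / sin(58°) = 157 m

157 m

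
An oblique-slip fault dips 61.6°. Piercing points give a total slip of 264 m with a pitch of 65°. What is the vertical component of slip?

dip-slip = net slip × sin(rake) = 264 m × sin(65°) = 239.3 m
throw = dip-slip × sin(dip) = 239.3 × sin(61.6°) = 210 m

210 m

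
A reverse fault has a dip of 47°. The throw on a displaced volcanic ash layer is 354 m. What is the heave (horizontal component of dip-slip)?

330 m

heave = throw / tan(dip) = 354 / tan(47°) = 330 m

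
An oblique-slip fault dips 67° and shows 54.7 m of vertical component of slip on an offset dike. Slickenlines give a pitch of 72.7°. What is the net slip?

62.2 m

dip-slip = throw / sin(dip) = 54.7 / sin(67°) = 59.42 m
net slip = dip-slip / sin(rake) = 59.42 / sin(72.7°) = 62.2 m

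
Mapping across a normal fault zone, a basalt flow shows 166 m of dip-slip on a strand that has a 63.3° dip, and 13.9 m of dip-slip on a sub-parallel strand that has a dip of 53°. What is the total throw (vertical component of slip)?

throw_A = 166 × sin(63.3°) = 148.3 m
throw_B = 13.9 × sin(53°) = 11.10 m
total = 148.3 + 11.10 = 159 m

159 m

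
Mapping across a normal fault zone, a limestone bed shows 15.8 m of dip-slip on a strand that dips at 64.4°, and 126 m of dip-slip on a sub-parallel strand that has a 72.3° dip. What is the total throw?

throw_A = 15.8 × sin(64.4°) = 14.25 m
throw_B = 126 × sin(72.3°) = 120 m
total = 14.25 + 120 = 134 m

134 m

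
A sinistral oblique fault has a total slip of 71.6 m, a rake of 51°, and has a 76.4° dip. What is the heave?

dip-slip = net slip × sin(rake) = 71.6 m × sin(51°) = 55.64 m
heave = dip-slip × cos(dip) = 55.64 × cos(76.4°) = 13.1 m

13.1 m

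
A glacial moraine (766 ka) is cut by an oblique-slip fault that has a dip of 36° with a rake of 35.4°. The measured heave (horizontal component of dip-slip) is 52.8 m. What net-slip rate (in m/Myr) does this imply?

147 m/Myr

dip-slip = heave / cos(dip) = 52.8 / cos(36°) = 65.26 m
net slip = dip-slip / sin(rake) = 65.26 / sin(35.4°) = 112.7 m
rate = 112.7 m / 766 ka = 0.000147 m/yr = 147 m/Myr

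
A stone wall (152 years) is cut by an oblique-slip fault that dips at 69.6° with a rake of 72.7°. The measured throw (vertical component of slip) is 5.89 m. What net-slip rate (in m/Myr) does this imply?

43300 m/Myr

dip-slip = throw / sin(dip) = 5.89 / sin(69.6°) = 6.284 m
net slip = dip-slip / sin(rake) = 6.284 / sin(72.7°) = 6.582 m
rate = 6.582 m / 152 years = 0.0433 m/yr = 43300 m/Myr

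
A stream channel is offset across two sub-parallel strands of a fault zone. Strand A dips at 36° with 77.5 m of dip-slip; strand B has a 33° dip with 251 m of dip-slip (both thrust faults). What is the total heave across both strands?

273 m

heave_A = 77.5 × cos(36°) = 62.70 m
heave_B = 251 × cos(33°) = 210.5 m
total = 62.70 + 210.5 = 273 m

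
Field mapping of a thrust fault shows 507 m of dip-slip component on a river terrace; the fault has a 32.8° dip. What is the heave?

426 m

heave = dip-slip × cos(dip) = 507 m × cos(32.8°) = 426 m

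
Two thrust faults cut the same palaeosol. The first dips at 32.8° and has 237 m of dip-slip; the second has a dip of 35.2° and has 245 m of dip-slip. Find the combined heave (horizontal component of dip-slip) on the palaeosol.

heave_A = 237 × cos(32.8°) = 199.2 m
heave_B = 245 × cos(35.2°) = 200.2 m
total = 199.2 + 200.2 = 399 m

399 m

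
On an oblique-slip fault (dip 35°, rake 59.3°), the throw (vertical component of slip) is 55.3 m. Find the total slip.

112 m

dip-slip = throw / sin(dip) = 55.3 / sin(35°) = 96.41 m
net slip = dip-slip / sin(rake) = 96.41 / sin(59.3°) = 112 m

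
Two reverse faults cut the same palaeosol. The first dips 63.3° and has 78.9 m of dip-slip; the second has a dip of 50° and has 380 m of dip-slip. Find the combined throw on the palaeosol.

throw_A = 78.9 × sin(63.3°) = 70.49 m
throw_B = 380 × sin(50°) = 291.1 m
total = 70.49 + 291.1 = 362 m

362 m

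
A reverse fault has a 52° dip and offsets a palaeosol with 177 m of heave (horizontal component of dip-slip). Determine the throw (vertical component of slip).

227 m

throw = heave × tan(dip) = 177 × tan(52°) = 227 m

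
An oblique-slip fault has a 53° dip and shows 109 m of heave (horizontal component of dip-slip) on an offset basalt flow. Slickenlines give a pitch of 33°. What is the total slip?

333 m

dip-slip = heave / cos(dip) = 109 / cos(53°) = 181.1 m
net slip = dip-slip / sin(rake) = 181.1 / sin(33°) = 333 m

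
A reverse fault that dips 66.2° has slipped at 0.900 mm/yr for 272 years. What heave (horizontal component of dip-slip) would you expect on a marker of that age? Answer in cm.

9.88 cm

dip-slip = rate × time = 0.900 mm/yr × 272 years = 0.2448 m
heave = dip-slip × cos(dip) = 0.2448 × cos(66.2°) = 0.0988 m = 9.88 cm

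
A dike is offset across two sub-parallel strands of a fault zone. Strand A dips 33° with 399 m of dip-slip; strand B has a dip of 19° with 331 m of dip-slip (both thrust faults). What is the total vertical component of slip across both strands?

throw_A = 399 × sin(33°) = 217.3 m
throw_B = 331 × sin(19°) = 107.8 m
total = 217.3 + 107.8 = 325 m

325 m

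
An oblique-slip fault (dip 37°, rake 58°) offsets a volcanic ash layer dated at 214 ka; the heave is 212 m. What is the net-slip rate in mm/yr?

1.46 mm/yr

dip-slip = heave / cos(dip) = 212 / cos(37°) = 265.5 m
net slip = dip-slip / sin(rake) = 265.5 / sin(58°) = 313 m
rate = 313 m / 214 ka = 0.00146 m/yr = 1.46 mm/yr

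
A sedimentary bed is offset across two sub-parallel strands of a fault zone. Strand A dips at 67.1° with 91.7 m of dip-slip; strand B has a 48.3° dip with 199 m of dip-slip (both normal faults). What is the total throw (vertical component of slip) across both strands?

throw_A = 91.7 × sin(67.1°) = 84.47 m
throw_B = 199 × sin(48.3°) = 148.6 m
total = 84.47 + 148.6 = 233 m

233 m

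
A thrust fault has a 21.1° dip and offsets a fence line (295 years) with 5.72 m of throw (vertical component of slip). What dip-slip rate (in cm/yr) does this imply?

dip-slip = throw / sin(dip) = 5.72 m / sin(21.1°) = 15.89 m
rate = 15.89 m / 295 years = 0.0539 m/yr = 5.39 cm/yr

5.39 cm/yr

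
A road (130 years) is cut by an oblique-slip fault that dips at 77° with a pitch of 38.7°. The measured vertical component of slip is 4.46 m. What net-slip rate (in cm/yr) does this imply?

5.63 cm/yr

dip-slip = throw / sin(dip) = 4.46 / sin(77°) = 4.577 m
net slip = dip-slip / sin(rake) = 4.577 / sin(38.7°) = 7.321 m
rate = 7.321 m / 130 years = 0.0563 m/yr = 5.63 cm/yr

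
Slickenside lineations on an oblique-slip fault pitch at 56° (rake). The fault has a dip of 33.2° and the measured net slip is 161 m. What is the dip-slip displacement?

133 m

dip-slip = net slip × sin(rake) = 161 m × sin(56°) = 133 m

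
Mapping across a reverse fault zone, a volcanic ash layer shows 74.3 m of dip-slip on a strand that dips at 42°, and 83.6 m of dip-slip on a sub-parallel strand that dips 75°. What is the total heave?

76.9 m

heave_A = 74.3 × cos(42°) = 55.22 m
heave_B = 83.6 × cos(75°) = 21.64 m
total = 55.22 + 21.64 = 76.9 m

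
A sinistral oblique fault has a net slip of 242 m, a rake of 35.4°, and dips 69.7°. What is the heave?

48.6 m

dip-slip = net slip × sin(rake) = 242 m × sin(35.4°) = 140.2 m
heave = dip-slip × cos(dip) = 140.2 × cos(69.7°) = 48.6 m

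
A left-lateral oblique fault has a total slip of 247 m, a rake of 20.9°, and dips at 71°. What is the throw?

dip-slip = net slip × sin(rake) = 247 m × sin(20.9°) = 88.11 m
throw = dip-slip × sin(dip) = 88.11 × sin(71°) = 83.3 m

83.3 m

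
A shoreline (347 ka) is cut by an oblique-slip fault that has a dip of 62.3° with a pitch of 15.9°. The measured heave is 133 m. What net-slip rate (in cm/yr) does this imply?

0.301 cm/yr

dip-slip = heave / cos(dip) = 133 / cos(62.3°) = 286.1 m
net slip = dip-slip / sin(rake) = 286.1 / sin(15.9°) = 1044 m
rate = 1044 m / 347 ka = 0.00301 m/yr = 0.301 cm/yr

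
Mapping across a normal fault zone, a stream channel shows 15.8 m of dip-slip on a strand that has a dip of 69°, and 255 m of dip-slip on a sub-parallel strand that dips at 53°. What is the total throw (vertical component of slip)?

throw_A = 15.8 × sin(69°) = 14.75 m
throw_B = 255 × sin(53°) = 203.7 m
total = 14.75 + 203.7 = 218 m

218 m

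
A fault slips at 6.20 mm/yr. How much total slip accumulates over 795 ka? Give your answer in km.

4.93 km

slip = rate × time = 6.20 mm/yr × 795 ka = 4930 m = 4.93 km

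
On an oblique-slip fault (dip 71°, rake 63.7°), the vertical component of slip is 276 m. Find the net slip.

326 m

dip-slip = throw / sin(dip) = 276 / sin(71°) = 291.9 m
net slip = dip-slip / sin(rake) = 291.9 / sin(63.7°) = 326 m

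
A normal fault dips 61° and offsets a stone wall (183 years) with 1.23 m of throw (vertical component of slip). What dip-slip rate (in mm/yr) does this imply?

7.68 mm/yr

dip-slip = throw / sin(dip) = 1.23 m / sin(61°) = 1.406 m
rate = 1.406 m / 183 years = 0.00768 m/yr = 7.68 mm/yr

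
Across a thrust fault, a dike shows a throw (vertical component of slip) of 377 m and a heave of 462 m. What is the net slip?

596 m

net slip = √(throw² + heave²) = √(377² + 462²) = 596 m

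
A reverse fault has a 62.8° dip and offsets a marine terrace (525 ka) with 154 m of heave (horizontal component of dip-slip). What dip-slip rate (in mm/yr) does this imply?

0.642 mm/yr

dip-slip = heave / cos(dip) = 154 m / cos(62.8°) = 336.9 m
rate = 336.9 m / 525 ka = 0.000642 m/yr = 0.642 mm/yr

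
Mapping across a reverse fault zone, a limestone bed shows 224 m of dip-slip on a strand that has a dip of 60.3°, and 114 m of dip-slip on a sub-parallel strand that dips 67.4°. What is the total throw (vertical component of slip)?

throw_A = 224 × sin(60.3°) = 194.6 m
throw_B = 114 × sin(67.4°) = 105.2 m
total = 194.6 + 105.2 = 300 m

300 m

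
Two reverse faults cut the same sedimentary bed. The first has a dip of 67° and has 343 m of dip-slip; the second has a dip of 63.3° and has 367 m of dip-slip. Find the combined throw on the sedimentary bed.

644 m

throw_A = 343 × sin(67°) = 315.7 m
throw_B = 367 × sin(63.3°) = 327.9 m
total = 315.7 + 327.9 = 644 m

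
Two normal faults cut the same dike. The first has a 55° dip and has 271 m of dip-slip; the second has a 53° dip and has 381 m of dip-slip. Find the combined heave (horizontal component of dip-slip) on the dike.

heave_A = 271 × cos(55°) = 155.4 m
heave_B = 381 × cos(53°) = 229.3 m
total = 155.4 + 229.3 = 385 m

385 m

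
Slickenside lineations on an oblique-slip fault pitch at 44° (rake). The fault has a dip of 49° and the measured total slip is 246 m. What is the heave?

112 m

dip-slip = net slip × sin(rake) = 246 m × sin(44°) = 170.9 m
heave = dip-slip × cos(dip) = 170.9 × cos(49°) = 112 m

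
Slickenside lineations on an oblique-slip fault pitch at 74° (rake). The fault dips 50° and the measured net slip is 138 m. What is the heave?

85.3 m

dip-slip = net slip × sin(rake) = 138 m × sin(74°) = 132.7 m
heave = dip-slip × cos(dip) = 132.7 × cos(50°) = 85.3 m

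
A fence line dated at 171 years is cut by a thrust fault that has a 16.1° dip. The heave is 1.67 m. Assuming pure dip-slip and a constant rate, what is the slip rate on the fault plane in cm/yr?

1.02 cm/yr

dip-slip = heave / cos(dip) = 1.67 m / cos(16.1°) = 1.738 m
rate = 1.738 m / 171 years = 0.0102 m/yr = 1.02 cm/yr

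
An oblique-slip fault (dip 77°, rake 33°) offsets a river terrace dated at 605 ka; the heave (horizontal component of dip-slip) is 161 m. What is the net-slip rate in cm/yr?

0.217 cm/yr

dip-slip = heave / cos(dip) = 161 / cos(77°) = 715.7 m
net slip = dip-slip / sin(rake) = 715.7 / sin(33°) = 1314 m
rate = 1314 m / 605 ka = 0.00217 m/yr = 0.217 cm/yr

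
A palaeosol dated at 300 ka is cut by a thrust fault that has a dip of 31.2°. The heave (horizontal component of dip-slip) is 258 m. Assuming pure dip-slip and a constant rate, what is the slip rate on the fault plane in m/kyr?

1.01 m/kyr

dip-slip = heave / cos(dip) = 258 m / cos(31.2°) = 301.6 m
rate = 301.6 m / 300 ka = 0.00101 m/yr = 1.01 m/kyr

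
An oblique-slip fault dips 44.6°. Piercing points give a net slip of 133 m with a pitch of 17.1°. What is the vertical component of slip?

dip-slip = net slip × sin(rake) = 133 m × sin(17.1°) = 39.11 m
throw = dip-slip × sin(dip) = 39.11 × sin(44.6°) = 27.5 m

27.5 m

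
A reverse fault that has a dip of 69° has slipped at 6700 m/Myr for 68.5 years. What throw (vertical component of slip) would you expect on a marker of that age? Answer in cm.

42.8 cm

dip-slip = rate × time = 6700 m/Myr × 68.5 years = 0.4590 m
throw = dip-slip × sin(dip) = 0.4590 × sin(69°) = 0.428 m = 42.8 cm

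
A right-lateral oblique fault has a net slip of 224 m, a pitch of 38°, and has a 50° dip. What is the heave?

dip-slip = net slip × sin(rake) = 224 m × sin(38°) = 137.9 m
heave = dip-slip × cos(dip) = 137.9 × cos(50°) = 88.6 m

88.6 m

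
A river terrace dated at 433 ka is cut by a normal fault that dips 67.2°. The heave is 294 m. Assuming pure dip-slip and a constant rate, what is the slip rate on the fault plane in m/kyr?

1.75 m/kyr

dip-slip = heave / cos(dip) = 294 m / cos(67.2°) = 758.7 m
rate = 758.7 m / 433 ka = 0.00175 m/yr = 1.75 m/kyr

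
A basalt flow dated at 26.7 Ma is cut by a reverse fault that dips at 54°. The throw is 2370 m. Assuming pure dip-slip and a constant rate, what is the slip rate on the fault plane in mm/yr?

0.110 mm/yr

dip-slip = throw / sin(dip) = 2370 m / sin(54°) = 2929 m
rate = 2929 m / 26.7 Ma = 0.000110 m/yr = 0.110 mm/yr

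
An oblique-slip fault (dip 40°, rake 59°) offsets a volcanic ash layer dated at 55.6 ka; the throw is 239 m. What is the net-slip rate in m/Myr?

7800 m/Myr

dip-slip = throw / sin(dip) = 239 / sin(40°) = 371.8 m
net slip = dip-slip / sin(rake) = 371.8 / sin(59°) = 433.8 m
rate = 433.8 m / 55.6 ka = 0.00780 m/yr = 7800 m/Myr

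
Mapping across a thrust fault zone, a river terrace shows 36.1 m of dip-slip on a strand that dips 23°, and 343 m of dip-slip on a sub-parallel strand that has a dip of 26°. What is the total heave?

heave_A = 36.1 × cos(23°) = 33.23 m
heave_B = 343 × cos(26°) = 308.3 m
total = 33.23 + 308.3 = 342 m

342 m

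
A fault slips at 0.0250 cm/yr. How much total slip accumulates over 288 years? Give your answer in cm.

slip = rate × time = 0.0250 cm/yr × 288 years = 0.0720 m = 7.20 cm

7.20 cm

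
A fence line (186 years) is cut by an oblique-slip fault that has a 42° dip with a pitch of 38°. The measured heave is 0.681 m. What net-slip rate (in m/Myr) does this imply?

dip-slip = heave / cos(dip) = 0.681 / cos(42°) = 0.9164 m
net slip = dip-slip / sin(rake) = 0.9164 / sin(38°) = 1.488 m
rate = 1.488 m / 186 years = 0.00800 m/yr = 8000 m/Myr

8000 m/Myr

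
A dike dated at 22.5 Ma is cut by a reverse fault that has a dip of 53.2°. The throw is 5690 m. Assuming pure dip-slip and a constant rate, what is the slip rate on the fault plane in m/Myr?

316 m/Myr

dip-slip = throw / sin(dip) = 5690 m / sin(53.2°) = 7106 m
rate = 7106 m / 22.5 Ma = 0.000316 m/yr = 316 m/Myr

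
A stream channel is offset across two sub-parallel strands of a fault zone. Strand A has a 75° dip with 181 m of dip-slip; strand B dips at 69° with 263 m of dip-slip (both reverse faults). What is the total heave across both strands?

141 m

heave_A = 181 × cos(75°) = 46.85 m
heave_B = 263 × cos(69°) = 94.25 m
total = 46.85 + 94.25 = 141 m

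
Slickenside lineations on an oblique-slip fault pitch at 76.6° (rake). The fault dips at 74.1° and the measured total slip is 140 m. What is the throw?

131 m

dip-slip = net slip × sin(rake) = 140 m × sin(76.6°) = 136.2 m
throw = dip-slip × sin(dip) = 136.2 × sin(74.1°) = 131 m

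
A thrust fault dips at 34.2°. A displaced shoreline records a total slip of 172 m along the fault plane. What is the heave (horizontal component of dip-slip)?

142 m

heave = dip-slip × cos(dip) = 172 m × cos(34.2°) = 142 m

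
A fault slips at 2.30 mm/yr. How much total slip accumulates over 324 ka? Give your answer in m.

slip = rate × time = 2.30 mm/yr × 324 ka = 745 m

745 m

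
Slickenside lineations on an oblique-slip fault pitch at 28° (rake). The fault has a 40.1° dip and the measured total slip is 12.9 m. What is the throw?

3.90 m

dip-slip = net slip × sin(rake) = 12.9 m × sin(28°) = 6.056 m
throw = dip-slip × sin(dip) = 6.056 × sin(40.1°) = 3.90 m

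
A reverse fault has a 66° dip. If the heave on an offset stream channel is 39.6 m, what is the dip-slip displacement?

dip-slip = heave / cos(dip) = 39.6 / cos(66°) = 97.4 m

97.4 m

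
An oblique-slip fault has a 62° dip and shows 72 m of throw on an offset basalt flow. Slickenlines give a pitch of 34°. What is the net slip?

146 m

dip-slip = throw / sin(dip) = 72 / sin(62°) = 81.55 m
net slip = dip-slip / sin(rake) = 81.55 / sin(34°) = 146 m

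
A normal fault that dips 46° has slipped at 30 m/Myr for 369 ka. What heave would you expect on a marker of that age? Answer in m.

dip-slip = rate × time = 30 m/Myr × 369 ka = 11.07 m
heave = dip-slip × cos(dip) = 11.07 × cos(46°) = 7.69 m

7.69 m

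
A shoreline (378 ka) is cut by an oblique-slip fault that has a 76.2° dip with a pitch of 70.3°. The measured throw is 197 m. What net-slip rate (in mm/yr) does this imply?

dip-slip = throw / sin(dip) = 197 / sin(76.2°) = 202.9 m
net slip = dip-slip / sin(rake) = 202.9 / sin(70.3°) = 215.5 m
rate = 215.5 m / 378 ka = 0.000570 m/yr = 0.570 mm/yr

0.570 mm/yr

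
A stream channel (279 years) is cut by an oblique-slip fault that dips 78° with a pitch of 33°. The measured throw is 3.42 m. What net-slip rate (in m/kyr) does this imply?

dip-slip = throw / sin(dip) = 3.42 / sin(78°) = 3.496 m
net slip = dip-slip / sin(rake) = 3.496 / sin(33°) = 6.420 m
rate = 6.420 m / 279 years = 0.0230 m/yr = 23 m/kyr

23 m/kyr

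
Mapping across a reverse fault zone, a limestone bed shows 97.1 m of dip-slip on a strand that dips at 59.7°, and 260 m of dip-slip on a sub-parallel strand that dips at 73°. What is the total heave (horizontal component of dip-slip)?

heave_A = 97.1 × cos(59.7°) = 48.99 m
heave_B = 260 × cos(73°) = 76.02 m
total = 48.99 + 76.02 = 125 m

125 m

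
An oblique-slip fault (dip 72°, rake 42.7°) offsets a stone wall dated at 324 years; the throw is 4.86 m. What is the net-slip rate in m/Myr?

23300 m/Myr

dip-slip = throw / sin(dip) = 4.86 / sin(72°) = 5.110 m
net slip = dip-slip / sin(rake) = 5.110 / sin(42.7°) = 7.535 m
rate = 7.535 m / 324 years = 0.0233 m/yr = 23300 m/Myr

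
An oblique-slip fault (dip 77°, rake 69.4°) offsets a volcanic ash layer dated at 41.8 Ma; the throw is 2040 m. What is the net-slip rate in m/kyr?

dip-slip = throw / sin(dip) = 2040 / sin(77°) = 2094 m
net slip = dip-slip / sin(rake) = 2094 / sin(69.4°) = 2237 m
rate = 2237 m / 41.8 Ma = 0.0000535 m/yr = 0.0535 m/kyr

0.0535 m/kyr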